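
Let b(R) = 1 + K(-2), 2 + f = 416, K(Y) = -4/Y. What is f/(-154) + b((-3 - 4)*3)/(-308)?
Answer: -831/308 ≈ -2.6981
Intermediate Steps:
f = 414 (f = -2 + 416 = 414)
b(R) = 3 (b(R) = 1 - 4/(-2) = 1 - 4*(-½) = 1 + 2 = 3)
f/(-154) + b((-3 - 4)*3)/(-308) = 414/(-154) + 3/(-308) = 414*(-1/154) + 3*(-1/308) = -207/77 - 3/308 = -831/308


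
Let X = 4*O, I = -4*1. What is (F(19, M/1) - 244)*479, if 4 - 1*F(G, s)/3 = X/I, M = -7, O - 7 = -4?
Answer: -106817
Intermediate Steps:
O = 3 (O = 7 - 4 = 3)
I = -4
X = 12 (X = 4*3 = 12)
F(G, s) = 21 (F(G, s) = 12 - 36/(-4) = 12 - 36*(-1)/4 = 12 - 3*(-3) = 12 + 9 = 21)
(F(19, M/1) - 244)*479 = (21 - 244)*479 = -223*479 = -106817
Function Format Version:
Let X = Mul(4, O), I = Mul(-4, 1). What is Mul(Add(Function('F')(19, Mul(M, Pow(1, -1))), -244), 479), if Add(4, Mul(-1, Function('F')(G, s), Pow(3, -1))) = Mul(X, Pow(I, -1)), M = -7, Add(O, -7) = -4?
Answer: -106817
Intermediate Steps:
O = 3 (O = Add(7, -4) = 3)
I = -4
X = 12 (X = Mul(4, 3) = 12)
Function('F')(G, s) = 21 (Function('F')(G, s) = Add(12, Mul(-3, Mul(12, Pow(-4, -1)))) = Add(12, Mul(-3, Mul(12, Rational(-1, 4)))) = Add(12, Mul(-3, -3)) = Add(12, 9) = 21)
Mul(Add(Function('F')(19, Mul(M, Pow(1, -1))), -244), 479) = Mul(Add(21, -244), 479) = Mul(-223, 479) = -106817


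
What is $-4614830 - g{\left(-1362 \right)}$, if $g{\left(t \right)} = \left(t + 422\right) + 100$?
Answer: $-4613990$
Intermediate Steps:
$g{\left(t \right)} = 522 + t$ ($g{\left(t \right)} = \left(422 + t\right) + 100 = 522 + t$)
$-4614830 - g{\left(-1362 \right)} = -4614830 - \left(522 - 1362\right) = -4614830 - -840 = -4614830 + 840 = -4613990$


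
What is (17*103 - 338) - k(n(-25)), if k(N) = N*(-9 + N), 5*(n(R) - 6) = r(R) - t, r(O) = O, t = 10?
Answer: 1403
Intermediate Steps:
n(R) = 4 + R/5 (n(R) = 6 + (R - 1*10)/5 = 6 + (R - 10)/5 = 6 + (-10 + R)/5 = 6 + (-2 + R/5) = 4 + R/5)
(17*103 - 338) - k(n(-25)) = (17*103 - 338) - (4 + (⅕)*(-25))*(-9 + (4 + (⅕)*(-25))) = (1751 - 338) - (4 - 5)*(-9 + (4 - 5)) = 1413 - (-1)*(-9 - 1) = 1413 - (-1)*(-10) = 1413 - 1*10 = 1413 - 10 = 1403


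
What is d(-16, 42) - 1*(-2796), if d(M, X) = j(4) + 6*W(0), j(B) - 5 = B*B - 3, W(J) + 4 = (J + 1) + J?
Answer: 2796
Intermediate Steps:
W(J) = -3 + 2*J (W(J) = -4 + ((J + 1) + J) = -4 + ((1 + J) + J) = -4 + (1 + 2*J) = -3 + 2*J)
j(B) = 2 + B**2 (j(B) = 5 + (B*B - 3) = 5 + (B**2 - 3) = 5 + (-3 + B**2) = 2 + B**2)
d(M, X) = 0 (d(M, X) = (2 + 4**2) + 6*(-3 + 2*0) = (2 + 16) + 6*(-3 + 0) = 18 + 6*(-3) = 18 - 18 = 0)
d(-16, 42) - 1*(-2796) = 0 - 1*(-2796) = 0 + 2796 = 2796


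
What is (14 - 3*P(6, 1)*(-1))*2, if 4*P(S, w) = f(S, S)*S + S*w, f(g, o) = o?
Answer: 91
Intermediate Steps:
P(S, w) = S²/4 + S*w/4 (P(S, w) = (S*S + S*w)/4 = (S² + S*w)/4 = S²/4 + S*w/4)
(14 - 3*P(6, 1)*(-1))*2 = (14 - 3*6*(6 + 1)/4*(-1))*2 = (14 - 3*6*7/4*(-1))*2 = (14 - 3*21/2*(-1))*2 = (14 - 63/2*(-1))*2 = (14 + 63/2)*2 = (91/2)*2 = 91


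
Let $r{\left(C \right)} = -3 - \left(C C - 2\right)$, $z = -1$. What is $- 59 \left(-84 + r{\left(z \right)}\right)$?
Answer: $5074$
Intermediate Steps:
$r{\left(C \right)} = -1 - C^{2}$ ($r{\left(C \right)} = -3 - \left(C^{2} - 2\right) = -3 - \left(-2 + C^{2}\right) = -1 - C^{2}$)
$- 59 \left(-84 + r{\left(z \right)}\right) = - 59 \left(-84 - 2\right) = \left(-59\right) \left(-86\right) = 5074$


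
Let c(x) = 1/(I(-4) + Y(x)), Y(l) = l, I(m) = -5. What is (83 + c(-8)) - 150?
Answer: -872/13 ≈ -67.077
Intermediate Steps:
c(x) = 1/(-5 + x)
(83 + c(-8)) - 150 = (83 + 1/(-5 - 8)) - 150 = (83 + 1/(-13)) - 150 = (83 - 1/13) - 150 = 1078/13 - 150 = -872/13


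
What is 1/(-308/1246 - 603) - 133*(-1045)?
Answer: 7461965576/53689 ≈ 1.3899e+5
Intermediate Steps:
1/(-308/1246 - 603) - 133*(-1045) = 1/(-308*1/1246 - 603) + 138985 = 1/(-22/89 - 603) + 138985 = 1/(-53689/89) + 138985 = -89/53689 + 138985 = 7461965576/53689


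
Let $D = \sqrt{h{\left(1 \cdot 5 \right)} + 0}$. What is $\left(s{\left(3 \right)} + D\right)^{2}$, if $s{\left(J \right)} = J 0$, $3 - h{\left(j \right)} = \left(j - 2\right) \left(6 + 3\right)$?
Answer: $-24$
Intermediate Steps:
$h{\left(j \right)} = 21 - 9 j$ ($h{\left(j \right)} = 3 - \left(j - 2\right) \left(6 + 3\right) = 3 - \left(-2 + j\right) 9 = 3 - \left(-18 + 9 j\right) = 21 - 9 j$)
$s{\left(J \right)} = 0$
$D = 2 i \sqrt{6}$ ($D = \sqrt{\left(21 - 9 \cdot 1 \cdot 5\right) + 0} = \sqrt{\left(21 - 45\right) + 0} = \sqrt{-24 + 0} = \sqrt{-24} = 2 i \sqrt{6} \approx 4.899 i$)
$\left(s{\left(3 \right)} + D\right)^{2} = \left(0 + 2 i \sqrt{6}\right)^{2} = \left(2 i \sqrt{6}\right)^{2} = -24$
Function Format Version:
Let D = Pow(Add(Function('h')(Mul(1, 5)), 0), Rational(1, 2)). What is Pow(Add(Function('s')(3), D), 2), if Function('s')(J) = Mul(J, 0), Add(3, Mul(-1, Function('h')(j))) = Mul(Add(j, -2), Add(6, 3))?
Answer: -24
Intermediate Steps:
Function('h')(j) = Add(21, Mul(-9, j)) (Function('h')(j) = Add(3, Mul(-1, Mul(Add(j, -2), Add(6, 3)))) = Add(3, Mul(-1, Mul(Add(-2, j), 9))) = Add(3, Mul(-1, Add(-18, Mul(9, j)))) = Add(3, Add(18, Mul(-9, j))) = Add(21, Mul(-9, j)))
Function('s')(J) = 0
D = Mul(2, I, Pow(6, Rational(1, 2))) (D = Pow(Add(Add(21, Mul(-9, Mul(1, 5))), 0), Rational(1, 2)) = Pow(Add(Add(21, Mul(-9, 5)), 0), Rational(1, 2)) = Pow(Add(Add(21, -45), 0), Rational(1, 2)) = Pow(Add(-24, 0), Rational(1, 2)) = Pow(-24, Rational(1, 2)) = Mul(2, I, Pow(6, Rational(1, 2))) ≈ Mul(4.8990, I))
Pow(Add(Function('s')(3), D), 2) = Pow(Add(0, Mul(2, I, Pow(6, Rational(1, 2)))), 2) = Pow(Mul(2, I, Pow(6, Rational(1, 2))), 2) = -24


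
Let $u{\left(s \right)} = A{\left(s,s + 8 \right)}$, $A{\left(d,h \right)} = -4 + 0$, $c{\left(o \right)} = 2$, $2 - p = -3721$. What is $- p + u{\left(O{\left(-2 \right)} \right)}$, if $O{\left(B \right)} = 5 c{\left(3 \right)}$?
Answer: $-3727$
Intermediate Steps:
$p = 3723$ ($p = 2 - -3721 = 2 + 3721 = 3723$)
$O{\left(B \right)} = 10$ ($O{\left(B \right)} = 5 \cdot 2 = 10$)
$A{\left(d,h \right)} = -4$
$u{\left(s \right)} = -4$
$- p + u{\left(O{\left(-2 \right)} \right)} = \left(-1\right) 3723 - 4 = -3723 - 4 = -3727$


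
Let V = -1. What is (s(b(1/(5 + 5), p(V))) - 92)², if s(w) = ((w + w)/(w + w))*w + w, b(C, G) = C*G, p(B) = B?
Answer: 212521/25 ≈ 8500.8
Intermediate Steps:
s(w) = 2*w (s(w) = ((2*w)/((2*w)))*w + w = ((2*w)*(1/(2*w)))*w + w = 1*w + w = w + w = 2*w)
(s(b(1/(5 + 5), p(V))) - 92)² = (2*(-1/(5 + 5)) - 92)² = (2*(-1/10) - 92)² = (2*((⅒)*(-1)) - 92)² = (2*(-⅒) - 92)² = (-⅕ - 92)² = (-461/5)² = 212521/25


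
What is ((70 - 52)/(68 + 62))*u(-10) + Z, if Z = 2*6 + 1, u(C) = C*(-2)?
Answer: 205/13 ≈ 15.769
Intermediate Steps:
u(C) = -2*C
Z = 13 (Z = 12 + 1 = 13)
((70 - 52)/(68 + 62))*u(-10) + Z = ((70 - 52)/(68 + 62))*(-2*(-10)) + 13 = (18/130)*20 + 13 = (18*(1/130))*20 + 13 = (9/65)*20 + 13 = 36/13 + 13 = 205/13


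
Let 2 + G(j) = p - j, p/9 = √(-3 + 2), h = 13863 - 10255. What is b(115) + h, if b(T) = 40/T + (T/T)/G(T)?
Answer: 126977461/35190 - I/1530 ≈ 3608.3 - 0.00065359*I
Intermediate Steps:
h = 3608
p = 9*I (p = 9*√(-3 + 2) = 9*√(-1) = 9*I ≈ 9.0*I)
G(j) = -2 - j + 9*I (G(j) = -2 + (9*I - j) = -2 + (-j + 9*I) = -2 - j + 9*I)
b(T) = 1/(-2 - T + 9*I) + 40/T (b(T) = 40/T + (T/T)/(-2 - T + 9*I) = 40/T + 1/(-2 - T + 9*I) = 1/(-2 - T + 9*I) + 40/T)
b(115) + h = (80 - 360*I + 39*115)/(115*(2 + 115 - 9*I)) + 3608 = (80 - 360*I + 4485)/(115*(117 - 9*I)) + 3608 = ((117 + 9*I)/13770)*(4565 - 360*I)/115 + 3608 = (117 + 9*I)*(4565 - 360*I)/1583550 + 3608 = 3608 + (117 + 9*I)*(4565 - 360*I)/1583550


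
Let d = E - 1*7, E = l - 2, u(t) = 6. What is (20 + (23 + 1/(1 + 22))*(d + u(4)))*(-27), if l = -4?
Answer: 87750/23 ≈ 3815.2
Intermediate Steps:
E = -6 (E = -4 - 2 = -6)
d = -13 (d = -6 - 1*7 = -6 - 7 = -13)
(20 + (23 + 1/(1 + 22))*(d + u(4)))*(-27) = (20 + (23 + 1/(1 + 22))*(-13 + 6))*(-27) = (20 + (23 + 1/23)*(-7))*(-27) = (20 + (530/23)*(-7))*(-27) = (20 - 3710/23)*(-27) = -3250/23*(-27) = 87750/23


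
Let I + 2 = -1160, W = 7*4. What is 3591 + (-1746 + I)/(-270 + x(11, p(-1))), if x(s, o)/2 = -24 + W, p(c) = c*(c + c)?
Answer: 471875/131 ≈ 3602.1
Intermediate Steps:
W = 28
I = -1162 (I = -2 - 1160 = -1162)
p(c) = 2*c² (p(c) = c*(2*c) = 2*c²)
x(s, o) = 8 (x(s, o) = 2*(-24 + 28) = 2*4 = 8)
3591 + (-1746 + I)/(-270 + x(11, p(-1))) = 3591 + (-1746 - 1162)/(-270 + 8) = 3591 - 2908/(-262) = 3591 - 2908*(-1/262) = 3591 + 1454/131 = 471875/131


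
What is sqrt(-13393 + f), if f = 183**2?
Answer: 8*sqrt(314) ≈ 141.76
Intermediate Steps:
f = 33489
sqrt(-13393 + f) = sqrt(-13393 + 33489) = sqrt(20096) = 8*sqrt(314)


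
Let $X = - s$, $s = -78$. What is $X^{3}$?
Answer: $474552$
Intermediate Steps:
$X = 78$ ($X = \left(-1\right) \left(-78\right) = 78$)
$X^{3} = 78^{3} = 474552$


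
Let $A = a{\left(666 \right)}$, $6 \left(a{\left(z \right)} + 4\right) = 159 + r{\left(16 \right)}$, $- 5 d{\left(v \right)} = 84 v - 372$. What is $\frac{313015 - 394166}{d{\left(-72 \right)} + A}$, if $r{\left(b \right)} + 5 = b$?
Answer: $- \frac{243453}{3925} \approx -62.026$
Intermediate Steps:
$r{\left(b \right)} = -5 + b$
$d{\left(v \right)} = \frac{372}{5} - \frac{84 v}{5}$ ($d{\left(v \right)} = - \frac{84 v - 372}{5} = - \frac{-372 + 84 v}{5} = \frac{372}{5} - \frac{84 v}{5}$)
$a{\left(z \right)} = \frac{73}{3}$ ($a{\left(z \right)} = -4 + \frac{159 + \left(-5 + 16\right)}{6} = -4 + \frac{159 + 11}{6} = -4 + \frac{1}{6} \cdot 170 = -4 + \frac{85}{3} = \frac{73}{3}$)
$A = \frac{73}{3} \approx 24.333$
$\frac{313015 - 394166}{d{\left(-72 \right)} + A} = \frac{313015 - 394166}{\left(\frac{372}{5} - - \frac{6048}{5}\right) + \frac{73}{3}} = \frac{313015 - 394166}{\left(\frac{372}{5} + \frac{6048}{5}\right) + \frac{73}{3}} = \frac{313015 - 394166}{1284 + \frac{73}{3}} = - \frac{81151}{\frac{3925}{3}} = \left(-81151\right) \frac{3}{3925} = - \frac{243453}{3925}$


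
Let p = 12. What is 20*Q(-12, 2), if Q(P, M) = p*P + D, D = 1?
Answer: -2860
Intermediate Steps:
Q(P, M) = 1 + 12*P (Q(P, M) = 12*P + 1 = 1 + 12*P)
20*Q(-12, 2) = 20*(1 + 12*(-12)) = 20*(1 - 144) = 20*(-143) = -2860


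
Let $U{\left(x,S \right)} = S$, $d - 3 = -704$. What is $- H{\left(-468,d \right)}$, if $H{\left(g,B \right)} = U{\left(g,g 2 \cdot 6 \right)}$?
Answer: $5616$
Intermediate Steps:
$d = -701$ ($d = 3 - 704 = -701$)
$H{\left(g,B \right)} = 12 g$ ($H{\left(g,B \right)} = g 2 \cdot 6 = 2 g 6 = 12 g$)
$- H{\left(-468,d \right)} = - 12 \left(-468\right) = \left(-1\right) \left(-5616\right) = 5616$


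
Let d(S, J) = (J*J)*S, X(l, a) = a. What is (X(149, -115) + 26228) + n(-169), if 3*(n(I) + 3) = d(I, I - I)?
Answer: 26110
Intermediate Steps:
d(S, J) = S*J² (d(S, J) = J²*S = S*J²)
n(I) = -3 (n(I) = -3 + (I*(I - I)²)/3 = -3 + (I*0²)/3 = -3 + (I*0)/3 = -3 + (⅓)*0 = -3 + 0 = -3)
(X(149, -115) + 26228) + n(-169) = (-115 + 26228) - 3 = 26113 - 3 = 26110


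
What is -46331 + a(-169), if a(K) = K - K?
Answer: -46331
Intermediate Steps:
a(K) = 0
-46331 + a(-169) = -46331 + 0 = -46331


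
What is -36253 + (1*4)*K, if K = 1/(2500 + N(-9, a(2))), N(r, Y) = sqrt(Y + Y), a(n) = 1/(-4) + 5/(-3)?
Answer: (-36253*sqrt(138) + 543794976*I)/(sqrt(138) - 15000*I) ≈ -36253.0 - 1.2368e-6*I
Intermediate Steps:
a(n) = -23/12 (a(n) = 1*(-1/4) + 5*(-1/3) = -1/4 - 5/3 = -23/12)
N(r, Y) = sqrt(2)*sqrt(Y) (N(r, Y) = sqrt(2*Y) = sqrt(2)*sqrt(Y))
K = 1/(2500 + I*sqrt(138)/6) (K = 1/(2500 + sqrt(2)*sqrt(-23/12)) = 1/(2500 + sqrt(2)*(I*sqrt(69)/6)) = 1/(2500 + I*sqrt(138)/6) ≈ 0.0004 - 3.13e-7*I)
-36253 + (1*4)*K = -36253 + (1*4)*(15000/37500023 - I*sqrt(138)/37500023) = -36253 + 4*(15000/37500023 - I*sqrt(138)/37500023) = -36253 + (60000/37500023 - 4*I*sqrt(138)/37500023) = -1359488273819/37500023 - 4*I*sqrt(138)/37500023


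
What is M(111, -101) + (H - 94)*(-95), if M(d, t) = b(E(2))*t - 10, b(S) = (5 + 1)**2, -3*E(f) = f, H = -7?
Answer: 5949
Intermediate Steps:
E(f) = -f/3
b(S) = 36 (b(S) = 6**2 = 36)
M(d, t) = -10 + 36*t (M(d, t) = 36*t - 10 = -10 + 36*t)
M(111, -101) + (H - 94)*(-95) = (-10 + 36*(-101)) + (-7 - 94)*(-95) = (-10 - 3636) - 101*(-95) = -3646 + 9595 = 5949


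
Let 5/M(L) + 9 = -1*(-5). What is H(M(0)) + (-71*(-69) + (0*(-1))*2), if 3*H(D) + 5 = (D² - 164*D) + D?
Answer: 238357/48 ≈ 4965.8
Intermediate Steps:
M(L) = -5/4 (M(L) = 5/(-9 - 1*(-5)) = 5/(-9 + 5) = 5/(-4) = 5*(-¼) = -5/4)
H(D) = -5/3 - 163*D/3 + D²/3 (H(D) = -5/3 + ((D² - 164*D) + D)/3 = -5/3 + (D² - 163*D)/3 = -5/3 + (-163*D/3 + D²/3) = -5/3 - 163*D/3 + D²/3)
H(M(0)) + (-71*(-69) + (0*(-1))*2) = (-5/3 - 163/3*(-5/4) + (-5/4)²/3) + (-71*(-69) + (0*(-1))*2) = (-5/3 + 815/12 + (⅓)*(25/16)) + (4899 + 0*2) = (-5/3 + 815/12 + 25/48) + (4899 + 0) = 3205/48 + 4899 = 238357/48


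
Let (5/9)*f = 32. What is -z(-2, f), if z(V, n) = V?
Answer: 2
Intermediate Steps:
f = 288/5 (f = (9/5)*32 = 288/5 ≈ 57.600)
-z(-2, f) = -1*(-2) = 2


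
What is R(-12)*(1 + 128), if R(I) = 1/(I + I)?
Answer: -43/8 ≈ -5.3750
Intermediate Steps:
R(I) = 1/(2*I)
R(-12)*(1 + 128) = ((1/2)/(-12))*(1 + 128) = ((1/2)*(-1/12))*129 = -1/24*129 = -43/8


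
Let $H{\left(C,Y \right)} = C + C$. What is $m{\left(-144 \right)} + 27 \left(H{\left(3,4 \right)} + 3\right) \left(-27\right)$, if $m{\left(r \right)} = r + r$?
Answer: $-6849$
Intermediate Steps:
$H{\left(C,Y \right)} = 2 C$
$m{\left(r \right)} = 2 r$
$m{\left(-144 \right)} + 27 \left(H{\left(3,4 \right)} + 3\right) \left(-27\right) = 2 \left(-144\right) + 27 \left(2 \cdot 3 + 3\right) \left(-27\right) = -288 + 27 \left(6 + 3\right) \left(-27\right) = -288 + 27 \cdot 9 \left(-27\right) = -288 + 243 \left(-27\right) = -288 - 6561 = -6849$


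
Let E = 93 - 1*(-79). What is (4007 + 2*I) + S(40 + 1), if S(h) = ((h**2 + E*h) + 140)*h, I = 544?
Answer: 368888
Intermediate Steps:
E = 172 (E = 93 + 79 = 172)
S(h) = h*(140 + h**2 + 172*h) (S(h) = ((h**2 + 172*h) + 140)*h = (140 + h**2 + 172*h)*h = h*(140 + h**2 + 172*h))
(4007 + 2*I) + S(40 + 1) = (4007 + 2*544) + (40 + 1)*(140 + (40 + 1)**2 + 172*(40 + 1)) = (4007 + 1088) + 41*(140 + 41**2 + 172*41) = 5095 + 41*(140 + 1681 + 7052) = 5095 + 41*8873 = 5095 + 363793 = 368888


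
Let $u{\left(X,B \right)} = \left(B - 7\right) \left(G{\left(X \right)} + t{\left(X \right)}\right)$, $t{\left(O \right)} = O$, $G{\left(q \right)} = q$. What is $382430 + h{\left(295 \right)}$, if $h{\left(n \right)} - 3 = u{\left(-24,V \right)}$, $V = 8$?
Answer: $382385$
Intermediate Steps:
$u{\left(X,B \right)} = 2 X \left(-7 + B\right)$ ($u{\left(X,B \right)} = \left(B - 7\right) \left(X + X\right) = \left(-7 + B\right) 2 X = 2 X \left(-7 + B\right)$)
$h{\left(n \right)} = -45$ ($h{\left(n \right)} = 3 + 2 \left(-24\right) \left(-7 + 8\right) = 3 + 2 \left(-24\right) 1 = 3 - 48 = -45$)
$382430 + h{\left(295 \right)} = 382430 - 45 = 382385$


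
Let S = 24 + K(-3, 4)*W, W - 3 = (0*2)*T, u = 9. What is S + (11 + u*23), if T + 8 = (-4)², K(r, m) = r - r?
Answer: 242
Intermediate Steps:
K(r, m) = 0
T = 8 (T = -8 + (-4)² = -8 + 16 = 8)
W = 3 (W = 3 + (0*2)*8 = 3 + 0*8 = 3 + 0 = 3)
S = 24 (S = 24 + 0*3 = 24 + 0 = 24)
S + (11 + u*23) = 24 + (11 + 9*23) = 24 + (11 + 207) = 24 + 218 = 242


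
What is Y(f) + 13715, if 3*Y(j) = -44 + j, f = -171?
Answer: 40930/3 ≈ 13643.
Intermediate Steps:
Y(j) = -44/3 + j/3 (Y(j) = (-44 + j)/3 = -44/3 + j/3)
Y(f) + 13715 = (-44/3 + (⅓)*(-171)) + 13715 = (-44/3 - 57) + 13715 = -215/3 + 13715 = 40930/3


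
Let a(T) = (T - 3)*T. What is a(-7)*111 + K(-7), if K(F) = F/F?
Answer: 7771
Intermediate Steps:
K(F) = 1
a(T) = T*(-3 + T) (a(T) = (-3 + T)*T = T*(-3 + T))
a(-7)*111 + K(-7) = -7*(-3 - 7)*111 + 1 = -7*(-10)*111 + 1 = 70*111 + 1 = 7770 + 1 = 7771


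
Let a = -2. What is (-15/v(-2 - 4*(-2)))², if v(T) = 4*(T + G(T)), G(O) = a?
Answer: 225/256 ≈ 0.87891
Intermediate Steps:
G(O) = -2
v(T) = -8 + 4*T (v(T) = 4*(T - 2) = 4*(-2 + T) = -8 + 4*T)
(-15/v(-2 - 4*(-2)))² = (-15/(-8 + 4*(-2 - 4*(-2))))² = (-15/(-8 + 4*(-2 + 8)))² = (-15/(-8 + 4*6))² = (-15/(-8 + 24))² = (-15/16)² = 225/256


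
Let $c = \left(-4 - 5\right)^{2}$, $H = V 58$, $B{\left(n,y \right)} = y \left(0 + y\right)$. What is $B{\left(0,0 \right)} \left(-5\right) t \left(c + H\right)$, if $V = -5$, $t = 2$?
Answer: $0$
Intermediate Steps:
$B{\left(n,y \right)} = y^{2}$ ($B{\left(n,y \right)} = y y = y^{2}$)
$H = -290$ ($H = \left(-5\right) 58 = -290$)
$c = 81$ ($c = \left(-9\right)^{2} = 81$)
$B{\left(0,0 \right)} \left(-5\right) t \left(c + H\right) = 0^{2} \left(-5\right) 2 \left(81 - 290\right) = 0 \left(-5\right) 2 \left(-209\right) = 0 \cdot 2 \left(-209\right) = 0 \left(-209\right) = 0$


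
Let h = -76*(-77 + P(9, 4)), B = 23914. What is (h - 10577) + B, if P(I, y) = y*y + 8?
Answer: 17365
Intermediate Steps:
P(I, y) = 8 + y² (P(I, y) = y² + 8 = 8 + y²)
h = 4028 (h = -76*(-77 + (8 + 4²)) = -76*(-77 + (8 + 16)) = -76*(-77 + 24) = -76*(-53) = 4028)
(h - 10577) + B = (4028 - 10577) + 23914 = -6549 + 23914 = 17365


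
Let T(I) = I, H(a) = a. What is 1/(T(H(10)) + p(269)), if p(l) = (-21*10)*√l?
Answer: -1/1186280 - 21*√269/1186280 ≈ -0.00029118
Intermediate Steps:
p(l) = -210*√l
1/(T(H(10)) + p(269)) = 1/(10 - 210*√269)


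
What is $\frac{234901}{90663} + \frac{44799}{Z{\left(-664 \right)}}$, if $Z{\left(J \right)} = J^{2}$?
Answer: $\frac{107628523033}{39972954048} \approx 2.6925$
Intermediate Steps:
$\frac{234901}{90663} + \frac{44799}{Z{\left(-664 \right)}} = \frac{234901}{90663} + \frac{44799}{\left(-664\right)^{2}} = 234901 \cdot \frac{1}{90663} + \frac{44799}{440896} = \frac{234901}{90663} + 44799 \cdot \frac{1}{440896} = \frac{234901}{90663} + \frac{44799}{440896} = \frac{107628523033}{39972954048}$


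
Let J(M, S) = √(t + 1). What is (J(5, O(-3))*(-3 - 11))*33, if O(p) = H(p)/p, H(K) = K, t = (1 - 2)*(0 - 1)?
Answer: -462*√2 ≈ -653.37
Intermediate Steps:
t = 1 (t = -1*(-1) = 1)
O(p) = 1 (O(p) = p/p = 1)
J(M, S) = √2 (J(M, S) = √(1 + 1) = √2)
(J(5, O(-3))*(-3 - 11))*33 = (√2*(-3 - 11))*33 = (√2*(-14))*33 = -14*√2*33 = -462*√2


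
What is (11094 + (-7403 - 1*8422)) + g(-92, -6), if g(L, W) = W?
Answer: -4737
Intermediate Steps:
(11094 + (-7403 - 1*8422)) + g(-92, -6) = (11094 + (-7403 - 1*8422)) - 6 = (11094 + (-7403 - 8422)) - 6 = (11094 - 15825) - 6 = -4731 - 6 = -4737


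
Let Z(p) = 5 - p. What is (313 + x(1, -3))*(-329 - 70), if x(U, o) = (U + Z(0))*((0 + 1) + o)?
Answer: -120099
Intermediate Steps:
x(U, o) = (1 + o)*(5 + U) (x(U, o) = (U + (5 - 1*0))*((0 + 1) + o) = (U + (5 + 0))*(1 + o) = (U + 5)*(1 + o) = (5 + U)*(1 + o) = (1 + o)*(5 + U))
(313 + x(1, -3))*(-329 - 70) = (313 + (5 + 1 + 5*(-3) + 1*(-3)))*(-329 - 70) = (313 + (5 + 1 - 15 - 3))*(-399) = (313 - 12)*(-399) = 301*(-399) = -120099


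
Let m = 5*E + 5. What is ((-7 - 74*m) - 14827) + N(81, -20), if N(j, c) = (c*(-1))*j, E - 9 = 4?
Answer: -18394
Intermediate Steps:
E = 13 (E = 9 + 4 = 13)
N(j, c) = -c*j (N(j, c) = (-c)*j = -c*j)
m = 70 (m = 5*13 + 5 = 65 + 5 = 70)
((-7 - 74*m) - 14827) + N(81, -20) = ((-7 - 74*70) - 14827) - 1*(-20)*81 = ((-7 - 5180) - 14827) + 1620 = (-5187 - 14827) + 1620 = -20014 + 1620 = -18394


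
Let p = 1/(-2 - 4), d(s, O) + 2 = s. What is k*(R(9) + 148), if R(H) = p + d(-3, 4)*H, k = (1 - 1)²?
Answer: 0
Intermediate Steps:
k = 0 (k = 0² = 0)
d(s, O) = -2 + s
p = -⅙ (p = 1/(-6) = -⅙ ≈ -0.16667)
R(H) = -⅙ - 5*H (R(H) = -⅙ + (-2 - 3)*H = -⅙ - 5*H)
k*(R(9) + 148) = 0*((-⅙ - 5*9) + 148) = 0*((-⅙ - 45) + 148) = 0*(-271/6 + 148) = 0*(617/6) = 0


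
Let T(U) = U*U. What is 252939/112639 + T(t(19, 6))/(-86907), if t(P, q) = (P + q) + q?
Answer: 21873923594/9789117573 ≈ 2.2345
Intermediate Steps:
t(P, q) = P + 2*q
T(U) = U²
252939/112639 + T(t(19, 6))/(-86907) = 252939/112639 + (19 + 2*6)²/(-86907) = 252939*(1/112639) + (19 + 12)²*(-1/86907) = 252939/112639 + 31²*(-1/86907) = 252939/112639 + 961*(-1/86907) = 252939/112639 - 961/86907 = 21873923594/9789117573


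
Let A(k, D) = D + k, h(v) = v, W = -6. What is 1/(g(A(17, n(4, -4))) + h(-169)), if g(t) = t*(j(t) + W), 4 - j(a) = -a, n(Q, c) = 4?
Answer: 1/230 ≈ 0.0043478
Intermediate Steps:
j(a) = 4 + a (j(a) = 4 - (-1)*a = 4 + a)
g(t) = t*(-2 + t) (g(t) = t*((4 + t) - 6) = t*(-2 + t))
1/(g(A(17, n(4, -4))) + h(-169)) = 1/((4 + 17)*(-2 + (4 + 17)) - 169) = 1/(21*(-2 + 21) - 169) = 1/(21*19 - 169) = 1/(399 - 169) = 1/230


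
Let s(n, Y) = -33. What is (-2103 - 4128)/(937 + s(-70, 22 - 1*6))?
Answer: -6231/904 ≈ -6.8927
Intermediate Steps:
(-2103 - 4128)/(937 + s(-70, 22 - 1*6)) = (-2103 - 4128)/(937 - 33) = -6231/904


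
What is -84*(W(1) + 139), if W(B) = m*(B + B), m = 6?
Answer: -12684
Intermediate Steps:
W(B) = 12*B (W(B) = 6*(B + B) = 6*(2*B) = 12*B)
-84*(W(1) + 139) = -84*(12*1 + 139) = -84*(12 + 139) = -84*151 = -12684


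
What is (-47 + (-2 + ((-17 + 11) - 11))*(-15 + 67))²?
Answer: 1071225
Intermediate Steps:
(-47 + (-2 + ((-17 + 11) - 11))*(-15 + 67))² = (-47 + (-2 + (-6 - 11))*52)² = (-47 + (-2 - 17)*52)² = (-47 - 19*52)² = (-47 - 988)² = (-1035)² = 1071225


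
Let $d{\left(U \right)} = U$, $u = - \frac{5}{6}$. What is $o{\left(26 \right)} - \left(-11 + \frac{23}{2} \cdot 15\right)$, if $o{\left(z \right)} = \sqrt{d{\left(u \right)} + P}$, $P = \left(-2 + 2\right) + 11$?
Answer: $- \frac{323}{2} + \frac{\sqrt{366}}{6} \approx -158.31$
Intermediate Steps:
$u = - \frac{5}{6}$ ($u = \left(-5\right) \frac{1}{6} = - \frac{5}{6} \approx -0.83333$)
$P = 11$ ($P = 0 + 11 = 11$)
$o{\left(z \right)} = \frac{\sqrt{366}}{6}$ ($o{\left(z \right)} = \sqrt{- \frac{5}{6} + 11} = \sqrt{\frac{61}{6}} = \frac{\sqrt{366}}{6}$)
$o{\left(26 \right)} - \left(-11 + \frac{23}{2} \cdot 15\right) = \frac{\sqrt{366}}{6} - \left(-11 + \frac{23}{2} \cdot 15\right) = \frac{\sqrt{366}}{6} - \left(-11 + \frac{345}{2}\right) = \frac{\sqrt{366}}{6} - \frac{323}{2} = - \frac{323}{2} + \frac{\sqrt{366}}{6}$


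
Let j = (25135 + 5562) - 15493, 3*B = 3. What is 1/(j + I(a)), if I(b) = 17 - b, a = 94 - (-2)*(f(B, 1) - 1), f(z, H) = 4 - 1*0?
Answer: 1/15121 ≈ 6.6133e-5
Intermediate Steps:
B = 1 (B = (1/3)*3 = 1)
f(z, H) = 4 (f(z, H) = 4 + 0 = 4)
a = 100 (a = 94 - (-2)*(4 - 1) = 94 - (-2)*3 = 94 - 1*(-6) = 94 + 6 = 100)
j = 15204 (j = 30697 - 15493 = 15204)
1/(j + I(a)) = 1/(15204 + (17 - 1*100)) = 1/(15204 + (17 - 100)) = 1/(15204 - 83) = 1/15121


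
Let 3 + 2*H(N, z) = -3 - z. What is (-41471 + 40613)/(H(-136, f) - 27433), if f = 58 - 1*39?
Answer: 572/18297 ≈ 0.031262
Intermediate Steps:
f = 19 (f = 58 - 39 = 19)
H(N, z) = -3 - z/2 (H(N, z) = -3/2 + (-3 - z)/2 = -3/2 + (-3/2 - z/2) = -3 - z/2)
(-41471 + 40613)/(H(-136, f) - 27433) = (-41471 + 40613)/((-3 - ½*19) - 27433) = -858/((-3 - 19/2) - 27433) = -858/(-25/2 - 27433) = -858/(-54891/2) = -858*(-2/54891) = 572/18297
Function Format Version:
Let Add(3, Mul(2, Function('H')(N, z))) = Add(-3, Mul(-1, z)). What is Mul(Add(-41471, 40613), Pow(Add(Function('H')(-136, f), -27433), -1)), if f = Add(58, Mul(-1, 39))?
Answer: Rational(572, 18297) ≈ 0.031262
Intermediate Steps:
f = 19 (f = Add(58, -39) = 19)
Function('H')(N, z) = Add(-3, Mul(Rational(-1, 2), z)) (Function('H')(N, z) = Add(Rational(-3, 2), Mul(Rational(1, 2), Add(-3, Mul(-1, z)))) = Add(Rational(-3, 2), Add(Rational(-3, 2), Mul(Rational(-1, 2), z))) = Add(-3, Mul(Rational(-1, 2), z)))
Mul(Add(-41471, 40613), Pow(Add(Function('H')(-136, f), -27433), -1)) = Mul(Add(-41471, 40613), Pow(Add(Add(-3, Mul(Rational(-1, 2), 19)), -27433), -1)) = Mul(-858, Pow(Add(Add(-3, Rational(-19, 2)), -27433), -1)) = Mul(-858, Pow(Add(Rational(-25, 2), -27433), -1)) = Mul(-858, Pow(Rational(-54891, 2), -1)) = Mul(-858, Rational(-2, 54891)) = Rational(572, 18297)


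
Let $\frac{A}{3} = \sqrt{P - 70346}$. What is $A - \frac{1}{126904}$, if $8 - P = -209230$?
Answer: $- \frac{1}{126904} + 6 \sqrt{34723} \approx 1118.0$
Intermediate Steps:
$P = 209238$ ($P = 8 - -209230 = 8 + 209230 = 209238$)
$A = 6 \sqrt{34723}$ ($A = 3 \sqrt{209238 - 70346} = 3 \sqrt{138892} = 3 \cdot 2 \sqrt{34723} = 6 \sqrt{34723} \approx 1118.0$)
$A - \frac{1}{126904} = 6 \sqrt{34723} - \frac{1}{126904} = - \frac{1}{126904} + 6 \sqrt{34723}$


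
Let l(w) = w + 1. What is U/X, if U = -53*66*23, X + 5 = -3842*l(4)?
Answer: 26818/6405 ≈ 4.1870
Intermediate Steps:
l(w) = 1 + w
X = -19215 (X = -5 - 3842*(1 + 4) = -5 - 3842*5 = -5 - 19210 = -19215)
U = -80454 (U = -3498*23 = -80454)
U/X = -80454/(-19215) = -80454*(-1/19215) = 26818/6405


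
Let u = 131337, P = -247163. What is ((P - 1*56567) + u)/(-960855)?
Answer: 172393/960855 ≈ 0.17942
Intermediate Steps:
((P - 1*56567) + u)/(-960855) = ((-247163 - 1*56567) + 131337)/(-960855) = ((-247163 - 56567) + 131337)*(-1/960855) = (-303730 + 131337)*(-1/960855) = -172393*(-1/960855) = 172393/960855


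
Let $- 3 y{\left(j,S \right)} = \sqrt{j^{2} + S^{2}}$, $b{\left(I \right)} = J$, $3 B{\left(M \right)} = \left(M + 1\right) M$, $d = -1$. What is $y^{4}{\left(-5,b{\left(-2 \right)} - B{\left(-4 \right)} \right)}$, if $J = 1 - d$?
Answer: $\frac{841}{81} \approx 10.383$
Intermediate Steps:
$B{\left(M \right)} = \frac{M \left(1 + M\right)}{3}$ ($B{\left(M \right)} = \frac{\left(M + 1\right) M}{3} = \frac{\left(1 + M\right) M}{3} = \frac{M \left(1 + M\right)}{3}$)
$J = 2$ ($J = 1 - -1 = 1 + 1 = 2$)
$b{\left(I \right)} = 2$
$y{\left(j,S \right)} = - \frac{\sqrt{S^{2} + j^{2}}}{3}$ ($y{\left(j,S \right)} = - \frac{\sqrt{j^{2} + S^{2}}}{3} = - \frac{\sqrt{S^{2} + j^{2}}}{3}$)
$y^{4}{\left(-5,b{\left(-2 \right)} - B{\left(-4 \right)} \right)} = \left(- \frac{\sqrt{\left(2 - \frac{1}{3} \left(-4\right) \left(1 - 4\right)\right)^{2} + \left(-5\right)^{2}}}{3}\right)^{4} = \left(- \frac{\sqrt{\left(2 - \frac{1}{3} \left(-4\right) \left(-3\right)\right)^{2} + 25}}{3}\right)^{4} = \left(- \frac{\sqrt{\left(2 - 4\right)^{2} + 25}}{3}\right)^{4} = \left(- \frac{\sqrt{\left(-2\right)^{2} + 25}}{3}\right)^{4} = \left(- \frac{\sqrt{4 + 25}}{3}\right)^{4} = \left(- \frac{\sqrt{29}}{3}\right)^{4} = \frac{841}{81}$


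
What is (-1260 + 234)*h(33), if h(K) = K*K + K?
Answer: -1151172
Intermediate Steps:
h(K) = K + K**2 (h(K) = K**2 + K = K + K**2)
(-1260 + 234)*h(33) = (-1260 + 234)*(33*(1 + 33)) = -33858*34 = -1026*1122 = -1151172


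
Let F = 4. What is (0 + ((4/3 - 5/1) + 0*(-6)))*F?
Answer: -44/3 ≈ -14.667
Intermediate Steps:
(0 + ((4/3 - 5/1) + 0*(-6)))*F = (0 + ((4/3 - 5/1) + 0*(-6)))*4 = (0 + ((4*(1/3) - 5*1) + 0))*4 = (0 + ((4/3 - 5) + 0))*4 = (0 + (-11/3 + 0))*4 = (0 - 11/3)*4 = -11/3*4 = -44/3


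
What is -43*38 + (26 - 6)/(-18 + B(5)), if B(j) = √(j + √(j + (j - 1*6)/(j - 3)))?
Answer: -1634 - 20/(18 - √(5 + 3*√2/2)) ≈ -1635.3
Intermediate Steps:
B(j) = √(j + √(j + (-6 + j)/(-3 + j))) (B(j) = √(j + √(j + (j - 6)/(-3 + j))) = √(j + √(j + (-6 + j)/(-3 + j))))
-43*38 + (26 - 6)/(-18 + B(5)) = -43*38 + (26 - 6)/(-18 + √(5 + √((-6 + 5 + 5*(-3 + 5))/(-3 + 5)))) = -1634 + 20/(-18 + √(5 + √((-6 + 5 + 5*2)/2))) = -1634 + 20/(-18 + √(5 + √((-6 + 5 + 10)/2))) = -1634 + 20/(-18 + √(5 + √((½)*9))) = -1634 + 20/(-18 + √(5 + √(9/2))) = -1634 + 20/(-18 + √(5 + 3*√2/2))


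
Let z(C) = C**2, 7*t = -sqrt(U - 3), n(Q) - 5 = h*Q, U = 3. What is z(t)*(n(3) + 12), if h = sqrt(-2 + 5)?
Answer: 0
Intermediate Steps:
h = sqrt(3) ≈ 1.7320
n(Q) = 5 + Q*sqrt(3) (n(Q) = 5 + sqrt(3)*Q = 5 + Q*sqrt(3))
t = 0 (t = (-sqrt(3 - 3))/7 = (-sqrt(0))/7 = (-1*0)/7 = (1/7)*0 = 0)
z(t)*(n(3) + 12) = 0**2*((5 + 3*sqrt(3)) + 12) = 0*(17 + 3*sqrt(3)) = 0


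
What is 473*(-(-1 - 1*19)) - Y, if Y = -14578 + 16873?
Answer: 7165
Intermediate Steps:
Y = 2295
473*(-(-1 - 1*19)) - Y = 473*(-(-1 - 1*19)) - 1*2295 = 473*(-(-1 - 19)) - 2295 = 473*(-1*(-20)) - 2295 = 473*20 - 2295 = 9460 - 2295 = 7165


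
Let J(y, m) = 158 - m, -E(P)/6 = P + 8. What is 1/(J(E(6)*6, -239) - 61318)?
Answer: -1/60921 ≈ -1.6415e-5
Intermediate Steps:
E(P) = -48 - 6*P (E(P) = -6*(P + 8) = -6*(8 + P) = -48 - 6*P)
1/(J(E(6)*6, -239) - 61318) = 1/((158 - 1*(-239)) - 61318) = 1/((158 + 239) - 61318) = 1/(397 - 61318) = 1/(-60921) = -1/60921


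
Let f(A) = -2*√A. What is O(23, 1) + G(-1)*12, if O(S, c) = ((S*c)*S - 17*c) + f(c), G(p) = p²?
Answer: 522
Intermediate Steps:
O(S, c) = -17*c - 2*√c + c*S² (O(S, c) = ((S*c)*S - 17*c) - 2*√c = (c*S² - 17*c) - 2*√c = (-17*c + c*S²) - 2*√c = -17*c - 2*√c + c*S²)
O(23, 1) + G(-1)*12 = (-17*1 - 2*√1 + 1*23²) + (-1)²*12 = (-17 - 2*1 + 1*529) + 1*12 = (-17 - 2 + 529) + 12 = 510 + 12 = 522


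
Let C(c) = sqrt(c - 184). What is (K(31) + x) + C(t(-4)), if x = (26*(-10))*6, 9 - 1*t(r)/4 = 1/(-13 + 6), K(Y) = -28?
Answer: -1588 + 2*I*sqrt(1806)/7 ≈ -1588.0 + 12.142*I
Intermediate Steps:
t(r) = 256/7 (t(r) = 36 - 4/(-13 + 6) = 36 - 4/(-7) = 36 - 4*(-1/7) = 36 + 4/7 = 256/7)
C(c) = sqrt(-184 + c)
x = -1560 (x = -260*6 = -1560)
(K(31) + x) + C(t(-4)) = (-28 - 1560) + sqrt(-184 + 256/7) = -1588 + sqrt(-1032/7) = -1588 + 2*I*sqrt(1806)/7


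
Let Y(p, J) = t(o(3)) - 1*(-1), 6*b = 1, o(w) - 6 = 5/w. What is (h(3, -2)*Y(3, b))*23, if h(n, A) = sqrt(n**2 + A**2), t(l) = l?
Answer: 598*sqrt(13)/3 ≈ 718.71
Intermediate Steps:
o(w) = 6 + 5/w
b = 1/6 (b = (1/6)*1 = 1/6 ≈ 0.16667)
h(n, A) = sqrt(A**2 + n**2)
Y(p, J) = 26/3 (Y(p, J) = (6 + 5/3) - 1*(-1) = (6 + 5*(1/3)) + 1 = (6 + 5/3) + 1 = 23/3 + 1 = 26/3)
(h(3, -2)*Y(3, b))*23 = (sqrt((-2)**2 + 3**2)*(26/3))*23 = (sqrt(4 + 9)*(26/3))*23 = (sqrt(13)*(26/3))*23 = (26*sqrt(13)/3)*23 = 598*sqrt(13)/3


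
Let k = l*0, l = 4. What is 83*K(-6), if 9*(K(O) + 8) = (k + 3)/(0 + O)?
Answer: -12035/18 ≈ -668.61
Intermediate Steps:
k = 0 (k = 4*0 = 0)
K(O) = -8 + 1/(3*O) (K(O) = -8 + ((0 + 3)/(0 + O))/9 = -8 + (3/O)/9 = -8 + 1/(3*O))
83*K(-6) = 83*(-8 + (1/3)/(-6)) = 83*(-8 + (1/3)*(-1/6)) = 83*(-8 - 1/18) = 83*(-145/18) = -12035/18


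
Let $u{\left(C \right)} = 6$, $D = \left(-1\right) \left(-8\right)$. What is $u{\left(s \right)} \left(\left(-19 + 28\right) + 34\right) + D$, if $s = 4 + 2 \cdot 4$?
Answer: $266$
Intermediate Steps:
$D = 8$
$s = 12$ ($s = 4 + 8 = 12$)
$u{\left(s \right)} \left(\left(-19 + 28\right) + 34\right) + D = 6 \left(\left(-19 + 28\right) + 34\right) + 8 = 6 \left(9 + 34\right) + 8 = 6 \cdot 43 + 8 = 258 + 8 = 266$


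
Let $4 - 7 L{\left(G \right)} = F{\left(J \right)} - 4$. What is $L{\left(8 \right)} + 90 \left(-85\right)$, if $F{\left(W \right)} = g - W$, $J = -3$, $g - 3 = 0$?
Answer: $- \frac{53548}{7} \approx -7649.7$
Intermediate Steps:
$g = 3$ ($g = 3 + 0 = 3$)
$F{\left(W \right)} = 3 - W$
$L{\left(G \right)} = \frac{2}{7}$ ($L{\left(G \right)} = \frac{4}{7} - \frac{\left(3 - -3\right) - 4}{7} = \frac{4}{7} - \frac{\left(3 + 3\right) - 4}{7} = \frac{4}{7} - \frac{6 - 4}{7} = \frac{4}{7} - \frac{2}{7} = \frac{2}{7}$)
$L{\left(8 \right)} + 90 \left(-85\right) = \frac{2}{7} + 90 \left(-85\right) = \frac{2}{7} - 7650 = - \frac{53548}{7}$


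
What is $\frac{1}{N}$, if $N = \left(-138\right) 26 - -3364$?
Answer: $- \frac{1}{224} \approx -0.0044643$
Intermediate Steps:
$N = -224$ ($N = -3588 + 3364 = -224$)
$\frac{1}{N} = \frac{1}{-224} = - \frac{1}{224}$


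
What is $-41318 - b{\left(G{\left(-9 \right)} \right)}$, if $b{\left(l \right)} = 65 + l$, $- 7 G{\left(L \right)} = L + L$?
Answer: $- \frac{289699}{7} \approx -41386.0$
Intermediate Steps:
$G{\left(L \right)} = - \frac{2 L}{7}$ ($G{\left(L \right)} = - \frac{L + L}{7} = - \frac{2 L}{7}$)
$-41318 - b{\left(G{\left(-9 \right)} \right)} = -41318 - \left(65 - - \frac{18}{7}\right) = -41318 - \left(65 + \frac{18}{7}\right) = -41318 - \frac{473}{7} = - \frac{289699}{7}$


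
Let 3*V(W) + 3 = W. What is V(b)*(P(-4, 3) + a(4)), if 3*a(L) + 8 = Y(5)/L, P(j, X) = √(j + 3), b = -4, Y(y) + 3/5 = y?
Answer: 161/30 - 7*I/3 ≈ 5.3667 - 2.3333*I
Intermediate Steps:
Y(y) = -⅗ + y
V(W) = -1 + W/3
P(j, X) = √(3 + j)
a(L) = -8/3 + 22/(15*L) (a(L) = -8/3 + ((-⅗ + 5)/L)/3 = -8/3 + (22/(5*L))/3 = -8/3 + 22/(15*L))
V(b)*(P(-4, 3) + a(4)) = (-1 + (⅓)*(-4))*(√(3 - 4) + (2/15)*(11 - 20*4)/4) = (-1 - 4/3)*(√(-1) + (2/15)*(¼)*(11 - 80)) = -7*(I + (2/15)*(¼)*(-69))/3 = -7*(I - 23/10)/3 = -7*(-23/10 + I)/3 = 161/30 - 7*I/3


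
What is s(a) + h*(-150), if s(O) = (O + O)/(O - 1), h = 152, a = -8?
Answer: -205184/9 ≈ -22798.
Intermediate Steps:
s(O) = 2*O/(-1 + O) (s(O) = (2*O)/(-1 + O) = 2*O/(-1 + O))
s(a) + h*(-150) = 2*(-8)/(-1 - 8) + 152*(-150) = 2*(-8)/(-9) - 22800 = 2*(-8)*(-⅑) - 22800 = 16/9 - 22800 = -205184/9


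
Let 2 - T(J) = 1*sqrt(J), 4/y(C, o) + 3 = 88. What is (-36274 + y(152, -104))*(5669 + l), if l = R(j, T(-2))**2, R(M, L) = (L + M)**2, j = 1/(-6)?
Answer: -3758822143337/18360 + 276981859*I*sqrt(2)/765 ≈ -2.0473e+8 + 5.1204e+5*I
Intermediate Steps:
j = -1/6 ≈ -0.16667
y(C, o) = 4/85 (y(C, o) = 4/(-3 + 88) = 4/85)
T(J) = 2 - sqrt(J)
l = (11/6 - I*sqrt(2))**4 (l = (((2 - sqrt(-2)) - 1/6)**2)**2 = (((2 - I*sqrt(2)) - 1/6)**2)**2 = ((11/6 - I*sqrt(2))**2)**2 = (11/6 - I*sqrt(2))**4 ≈ -25.036 - 14.116*I)
(-36274 + y(152, -104))*(5669 + l) = (-36274 + 4/85)*(5669 + (11 - 6*I*sqrt(2))**4/1296) = -3083286*(5669 + (11 - 6*I*sqrt(2))**4/1296)/85 = -17479148334/85 - 513881*(11 - 6*I*sqrt(2))**4/18360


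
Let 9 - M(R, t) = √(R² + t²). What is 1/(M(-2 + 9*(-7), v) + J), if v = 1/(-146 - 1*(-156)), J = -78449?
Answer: -7844000/615282937499 + 10*√422501/615282937499 ≈ -1.2738e-5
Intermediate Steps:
v = ⅒ (v = 1/(-146 + 156) = 1/10 = ⅒ ≈ 0.10000)
M(R, t) = 9 - √(R² + t²)
1/(M(-2 + 9*(-7), v) + J) = 1/((9 - √((-2 + 9*(-7))² + (⅒)²)) - 78449) = 1/((9 - √((-2 - 63)² + 1/100)) - 78449) = 1/((9 - √((-65)² + 1/100)) - 78449) = 1/((9 - √(4225 + 1/100)) - 78449) = 1/((9 - √(422501/100)) - 78449) = 1/((9 - √422501/10) - 78449) = 1/(-78440 - √422501/10)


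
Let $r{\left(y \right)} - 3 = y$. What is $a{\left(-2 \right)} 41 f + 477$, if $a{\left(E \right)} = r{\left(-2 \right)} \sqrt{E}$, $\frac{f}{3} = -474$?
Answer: $477 - 58302 i \sqrt{2} \approx 477.0 - 82452.0 i$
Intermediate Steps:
$f = -1422$ ($f = 3 \left(-474\right) = -1422$)
$r{\left(y \right)} = 3 + y$
$a{\left(E \right)} = \sqrt{E}$ ($a{\left(E \right)} = \left(3 - 2\right) \sqrt{E} = 1 \sqrt{E} = \sqrt{E}$)
$a{\left(-2 \right)} 41 f + 477 = \sqrt{-2} \cdot 41 \left(-1422\right) + 477 = i \sqrt{2} \cdot 41 \left(-1422\right) + 477 = 41 i \sqrt{2} \left(-1422\right) + 477 = - 58302 i \sqrt{2} + 477 = 477 - 58302 i \sqrt{2}$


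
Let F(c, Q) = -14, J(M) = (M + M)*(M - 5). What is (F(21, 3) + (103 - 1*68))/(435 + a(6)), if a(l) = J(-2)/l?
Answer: 63/1319 ≈ 0.047763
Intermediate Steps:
J(M) = 2*M*(-5 + M) (J(M) = (2*M)*(-5 + M) = 2*M*(-5 + M))
a(l) = 28/l (a(l) = (2*(-2)*(-5 - 2))/l = (2*(-2)*(-7))/l = 28/l)
(F(21, 3) + (103 - 1*68))/(435 + a(6)) = (-14 + (103 - 1*68))/(435 + 28/6) = (-14 + (103 - 68))/(435 + 28*(1/6)) = (-14 + 35)/(435 + 14/3) = 21/(1319/3) = 21*(3/1319) = 63/1319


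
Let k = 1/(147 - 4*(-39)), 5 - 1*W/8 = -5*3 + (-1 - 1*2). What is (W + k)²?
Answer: 3108397009/91809 ≈ 33857.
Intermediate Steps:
W = 184 (W = 40 - 8*(-5*3 + (-1 - 1*2)) = 40 - 8*(-15 + (-1 - 2)) = 40 - 8*(-15 - 3) = 40 - 8*(-18) = 40 + 144 = 184)
k = 1/303 (k = 1/(147 + 156) = 1/303 ≈ 0.0033003)
(W + k)² = (184 + 1/303)² = (55753/303)² = 3108397009/91809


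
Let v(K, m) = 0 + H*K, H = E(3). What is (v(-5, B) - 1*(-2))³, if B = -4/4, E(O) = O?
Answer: -2197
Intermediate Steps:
B = -1 (B = -4*¼ = -1)
H = 3
v(K, m) = 3*K (v(K, m) = 0 + 3*K = 3*K)
(v(-5, B) - 1*(-2))³ = (3*(-5) - 1*(-2))³ = (-15 + 2)³ = (-13)³ = -2197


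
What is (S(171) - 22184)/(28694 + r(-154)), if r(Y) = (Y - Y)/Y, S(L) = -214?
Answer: -11199/14347 ≈ -0.78058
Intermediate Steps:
r(Y) = 0 (r(Y) = 0/Y = 0)
(S(171) - 22184)/(28694 + r(-154)) = (-214 - 22184)/(28694 + 0) = -22398/28694 = -22398*1/28694 = -11199/14347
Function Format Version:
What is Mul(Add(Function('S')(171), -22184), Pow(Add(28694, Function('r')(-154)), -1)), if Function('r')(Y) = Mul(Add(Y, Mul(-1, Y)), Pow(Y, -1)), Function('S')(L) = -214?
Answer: Rational(-11199, 14347) ≈ -0.78058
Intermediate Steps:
Function('r')(Y) = 0 (Function('r')(Y) = Mul(0, Pow(Y, -1)) = 0)
Mul(Add(Function('S')(171), -22184), Pow(Add(28694, Function('r')(-154)), -1)) = Mul(Add(-214, -22184), Pow(Add(28694, 0), -1)) = Mul(-22398, Pow(28694, -1)) = Mul(-22398, Rational(1, 28694)) = Rational(-11199, 14347)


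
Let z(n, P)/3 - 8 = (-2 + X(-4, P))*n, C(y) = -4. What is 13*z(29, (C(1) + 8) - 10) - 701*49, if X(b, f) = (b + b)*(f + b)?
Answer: 54181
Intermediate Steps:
X(b, f) = 2*b*(b + f) (X(b, f) = (2*b)*(b + f) = 2*b*(b + f))
z(n, P) = 24 + 3*n*(30 - 8*P) (z(n, P) = 24 + 3*((-2 + 2*(-4)*(-4 + P))*n) = 24 + 3*((-2 + (32 - 8*P))*n) = 24 + 3*((30 - 8*P)*n) = 24 + 3*(n*(30 - 8*P)) = 24 + 3*n*(30 - 8*P))
13*z(29, (C(1) + 8) - 10) - 701*49 = 13*(24 + 90*29 - 24*((-4 + 8) - 10)*29) - 701*49 = 13*(24 + 2610 - 24*(4 - 10)*29) - 1*34349 = 13*(24 + 2610 - 24*(-6)*29) - 34349 = 13*(24 + 2610 + 4176) - 34349 = 13*6810 - 34349 = 88530 - 34349 = 54181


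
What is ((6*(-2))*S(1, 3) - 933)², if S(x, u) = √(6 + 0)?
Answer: 871353 + 22392*√6 ≈ 9.2620e+5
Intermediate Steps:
S(x, u) = √6
((6*(-2))*S(1, 3) - 933)² = ((6*(-2))*√6 - 933)² = (-12*√6 - 933)² = (-933 - 12*√6)²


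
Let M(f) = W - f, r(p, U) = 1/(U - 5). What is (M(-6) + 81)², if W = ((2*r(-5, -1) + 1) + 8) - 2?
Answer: 78961/9 ≈ 8773.4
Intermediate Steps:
r(p, U) = 1/(-5 + U)
W = 20/3 (W = ((2/(-5 - 1) + 1) + 8) - 2 = ((2/(-6) + 1) + 8) - 2 = ((2*(-⅙) + 1) + 8) - 2 = ((-⅓ + 1) + 8) - 2 = (⅔ + 8) - 2 = 26/3 - 2 = 20/3 ≈ 6.6667)
M(f) = 20/3 - f
(M(-6) + 81)² = ((20/3 - 1*(-6)) + 81)² = ((20/3 + 6) + 81)² = (38/3 + 81)² = (281/3)² = 78961/9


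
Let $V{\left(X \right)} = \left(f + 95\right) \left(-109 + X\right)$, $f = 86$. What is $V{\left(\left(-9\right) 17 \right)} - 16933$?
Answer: $-64355$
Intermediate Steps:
$V{\left(X \right)} = -19729 + 181 X$ ($V{\left(X \right)} = \left(86 + 95\right) \left(-109 + X\right) = 181 \left(-109 + X\right) = -19729 + 181 X$)
$V{\left(\left(-9\right) 17 \right)} - 16933 = \left(-19729 + 181 \left(\left(-9\right) 17\right)\right) - 16933 = \left(-19729 + 181 \left(-153\right)\right) - 16933 = \left(-19729 - 27693\right) - 16933 = -47422 - 16933 = -64355$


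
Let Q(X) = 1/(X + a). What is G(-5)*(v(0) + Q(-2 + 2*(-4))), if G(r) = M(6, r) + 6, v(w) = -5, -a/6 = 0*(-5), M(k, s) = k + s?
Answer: -357/10 ≈ -35.700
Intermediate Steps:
a = 0 (a = -0*(-5) = -6*0 = 0)
G(r) = 12 + r (G(r) = (6 + r) + 6 = 12 + r)
Q(X) = 1/X (Q(X) = 1/(X + 0) = 1/X)
G(-5)*(v(0) + Q(-2 + 2*(-4))) = (12 - 5)*(-5 + 1/(-2 + 2*(-4))) = 7*(-5 + 1/(-2 - 8)) = 7*(-5 + 1/(-10)) = 7*(-5 - 1/10) = 7*(-51/10) = -357/10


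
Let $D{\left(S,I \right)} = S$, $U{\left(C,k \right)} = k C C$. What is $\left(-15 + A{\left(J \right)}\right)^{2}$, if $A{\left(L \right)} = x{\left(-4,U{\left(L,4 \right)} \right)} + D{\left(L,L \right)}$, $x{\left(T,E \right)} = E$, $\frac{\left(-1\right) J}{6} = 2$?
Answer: $301401$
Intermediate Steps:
$J = -12$ ($J = \left(-6\right) 2 = -12$)
$U{\left(C,k \right)} = k C^{2}$ ($U{\left(C,k \right)} = C k C = k C^{2}$)
$A{\left(L \right)} = L + 4 L^{2}$ ($A{\left(L \right)} = 4 L^{2} + L = L + 4 L^{2}$)
$\left(-15 + A{\left(J \right)}\right)^{2} = \left(-15 - 12 \left(1 + 4 \left(-12\right)\right)\right)^{2} = \left(-15 - 12 \left(1 - 48\right)\right)^{2} = \left(-15 - -564\right)^{2} = \left(-15 + 564\right)^{2} = 549^{2} = 301401$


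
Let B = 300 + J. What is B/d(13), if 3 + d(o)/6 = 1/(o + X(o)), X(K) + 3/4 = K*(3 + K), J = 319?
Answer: -545339/15834 ≈ -34.441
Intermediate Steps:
X(K) = -3/4 + K*(3 + K)
d(o) = -18 + 6/(-3/4 + o**2 + 4*o) (d(o) = -18 + 6/(o + (-3/4 + o**2 + 3*o)) = -18 + 6/(-3/4 + o**2 + 4*o))
B = 619 (B = 300 + 319 = 619)
B/d(13) = 619/((6*(13 - 48*13 - 12*13**2)/(-3 + 4*13**2 + 16*13))) = 619/((6*(13 - 624 - 12*169)/(-3 + 4*169 + 208))) = 619/((6*(13 - 624 - 2028)/(-3 + 676 + 208))) = 619/((6*(-2639)/881)) = 619/((6*(1/881)*(-2639))) = 619/(-15834/881) = 619*(-881/15834) = -545339/15834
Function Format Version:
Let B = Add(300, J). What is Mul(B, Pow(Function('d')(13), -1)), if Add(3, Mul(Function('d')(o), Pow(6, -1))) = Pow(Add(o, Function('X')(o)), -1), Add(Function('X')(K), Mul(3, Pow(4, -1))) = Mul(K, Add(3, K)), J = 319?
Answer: Rational(-545339, 15834) ≈ -34.441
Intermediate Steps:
Function('X')(K) = Add(Rational(-3, 4), Mul(K, Add(3, K)))
Function('d')(o) = Add(-18, Mul(6, Pow(Add(Rational(-3, 4), Pow(o, 2), Mul(4, o)), -1))) (Function('d')(o) = Add(-18, Mul(6, Pow(Add(o, Add(Rational(-3, 4), Pow(o, 2), Mul(3, o))), -1))) = Add(-18, Mul(6, Pow(Add(Rational(-3, 4), Pow(o, 2), Mul(4, o)), -1))))
B = 619 (B = Add(300, 319) = 619)
Mul(B, Pow(Function('d')(13), -1)) = Mul(619, Pow(Mul(6, Pow(Add(-3, Mul(4, Pow(13, 2)), Mul(16, 13)), -1), Add(13, Mul(-48, 13), Mul(-12, Pow(13, 2)))), -1)) = Mul(619, Pow(Mul(6, Pow(Add(-3, Mul(4, 169), 208), -1), Add(13, -624, Mul(-12, 169))), -1)) = Mul(619, Pow(Mul(6, Pow(Add(-3, 676, 208), -1), Add(13, -624, -2028)), -1)) = Mul(619, Pow(Mul(6, Pow(881, -1), -2639), -1)) = Mul(619, Pow(Mul(6, Rational(1, 881), -2639), -1)) = Mul(619, Pow(Rational(-15834, 881), -1)) = Mul(619, Rational(-881, 15834)) = Rational(-545339, 15834)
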